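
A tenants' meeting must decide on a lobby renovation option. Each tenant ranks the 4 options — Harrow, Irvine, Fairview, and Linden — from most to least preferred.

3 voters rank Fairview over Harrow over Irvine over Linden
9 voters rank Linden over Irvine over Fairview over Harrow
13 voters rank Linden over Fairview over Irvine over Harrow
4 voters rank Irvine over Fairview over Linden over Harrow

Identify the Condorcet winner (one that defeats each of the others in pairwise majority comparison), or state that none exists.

Linden

Head-to-head results (29 voters total):
Harrow vs Irvine: Irvine wins 26–3.
Harrow vs Fairview: Fairview wins 29–0.
Harrow vs Linden: Linden wins 26–3.
Irvine vs Fairview: Fairview wins 16–13.
Irvine vs Linden: Linden wins 22–7.
Fairview vs Linden: Linden wins 22–7.
Linden beats each rival — Harrow (26–3), Irvine (22–7), Fairview (22–7) — so Linden is the Condorcet winner.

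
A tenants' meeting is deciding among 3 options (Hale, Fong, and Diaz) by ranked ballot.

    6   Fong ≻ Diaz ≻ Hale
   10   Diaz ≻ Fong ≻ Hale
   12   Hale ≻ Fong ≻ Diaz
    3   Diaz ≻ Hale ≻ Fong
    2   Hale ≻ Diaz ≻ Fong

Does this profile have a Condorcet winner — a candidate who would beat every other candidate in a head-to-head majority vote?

Head-to-head results (33 voters total):
Hale vs Fong: Hale wins 17–16.
Hale vs Diaz: Diaz wins 19–14.
Fong vs Diaz: Fong wins 18–15.
No candidate beats all others: Hale beats Fong beats Diaz beats Hale, a majority cycle.

No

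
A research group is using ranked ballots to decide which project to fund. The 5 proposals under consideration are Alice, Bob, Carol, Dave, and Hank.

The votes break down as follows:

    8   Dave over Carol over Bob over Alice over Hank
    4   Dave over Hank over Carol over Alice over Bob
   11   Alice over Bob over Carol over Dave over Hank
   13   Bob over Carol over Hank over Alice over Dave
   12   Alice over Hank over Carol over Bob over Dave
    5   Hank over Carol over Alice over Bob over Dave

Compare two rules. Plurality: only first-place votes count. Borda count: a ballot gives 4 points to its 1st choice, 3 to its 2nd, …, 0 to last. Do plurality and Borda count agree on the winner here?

Plurality first-place counts: Alice 23, Bob 13, Carol 0, Dave 12, Hank 5 → Alice.
Borda totals: Alice 127, Bob 118, Carol 132, Dave 59, Hank 94 → Carol.
The two rules disagree: plurality picks Alice, Borda picks Carol.

No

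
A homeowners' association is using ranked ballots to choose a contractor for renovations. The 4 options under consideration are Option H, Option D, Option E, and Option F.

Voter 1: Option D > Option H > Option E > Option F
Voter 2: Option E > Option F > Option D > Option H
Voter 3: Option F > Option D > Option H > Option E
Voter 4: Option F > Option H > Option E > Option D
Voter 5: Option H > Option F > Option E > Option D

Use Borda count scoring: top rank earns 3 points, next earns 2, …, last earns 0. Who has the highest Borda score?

Borda scores:
  Option H: 2 + 0 + 1 + 2 + 3 = 8
  Option D: 3 + 1 + 2 + 0 + 0 = 6
  Option E: 1 + 3 + 0 + 1 + 1 = 6
  Option F: 0 + 2 + 3 + 3 + 2 = 10
Option F has the highest total.

Option F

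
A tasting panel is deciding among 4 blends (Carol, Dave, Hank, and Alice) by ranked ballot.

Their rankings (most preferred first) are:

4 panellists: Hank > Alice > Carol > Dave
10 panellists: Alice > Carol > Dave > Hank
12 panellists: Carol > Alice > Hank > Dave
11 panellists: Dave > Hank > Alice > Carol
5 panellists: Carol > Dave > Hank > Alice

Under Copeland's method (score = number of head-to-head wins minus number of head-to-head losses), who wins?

Alice

Pairwise results:
  Carol vs Dave: Carol wins 31–11.
  Carol vs Hank: Carol wins 27–15.
  Carol vs Alice: Alice wins 25–17.
  Dave vs Hank: Dave wins 26–16.
  Dave vs Alice: Alice wins 26–16.
  Hank vs Alice: Alice wins 22–20.
Copeland scores (wins − losses):
  Carol: 2 − 1 = 1
  Dave: 1 − 2 = -1
  Hank: 0 − 3 = -3
  Alice: 3 − 0 = 3
Alice has the best Copeland score.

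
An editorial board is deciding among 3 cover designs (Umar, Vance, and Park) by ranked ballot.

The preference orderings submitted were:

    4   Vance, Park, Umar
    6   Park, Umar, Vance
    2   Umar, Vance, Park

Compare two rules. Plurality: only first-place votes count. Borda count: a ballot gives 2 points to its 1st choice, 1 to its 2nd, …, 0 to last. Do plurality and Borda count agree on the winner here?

Yes

Plurality first-place counts: Umar 2, Vance 4, Park 6 → Park.
Borda totals: Umar 10, Vance 10, Park 16 → Park.
The two rules agree on Park.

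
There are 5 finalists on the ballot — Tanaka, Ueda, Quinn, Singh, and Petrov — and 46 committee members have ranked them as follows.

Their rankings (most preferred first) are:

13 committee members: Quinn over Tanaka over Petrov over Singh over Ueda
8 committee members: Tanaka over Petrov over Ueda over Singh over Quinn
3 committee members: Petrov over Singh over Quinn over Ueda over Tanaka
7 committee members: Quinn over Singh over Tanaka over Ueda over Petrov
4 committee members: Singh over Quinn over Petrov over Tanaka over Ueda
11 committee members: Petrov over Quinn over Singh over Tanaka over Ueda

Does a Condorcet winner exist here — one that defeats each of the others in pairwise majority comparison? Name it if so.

Head-to-head results (46 voters total):
Tanaka vs Ueda: Tanaka wins 43–3.
Tanaka vs Quinn: Quinn wins 38–8.
Tanaka vs Singh: Singh wins 25–21.
Tanaka vs Petrov: Tanaka wins 28–18.
Ueda vs Quinn: Quinn wins 38–8.
Ueda vs Singh: Singh wins 38–8.
Ueda vs Petrov: Petrov wins 39–7.
Quinn vs Singh: Quinn wins 31–15.
Quinn vs Petrov: Quinn wins 24–22.
Singh vs Petrov: Petrov wins 35–11.
Quinn beats each rival — Tanaka (38–8), Ueda (38–8), Singh (31–15), Petrov (24–22) — so Quinn is the Condorcet winner.

Quinn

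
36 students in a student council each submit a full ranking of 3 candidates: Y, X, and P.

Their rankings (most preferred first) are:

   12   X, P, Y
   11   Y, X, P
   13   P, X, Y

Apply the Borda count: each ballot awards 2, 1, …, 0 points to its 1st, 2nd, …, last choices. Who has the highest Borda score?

Borda scores:
  Y: 12·0 + 11·2 + 13·0 = 22
  X: 12·2 + 11·1 + 13·1 = 48
  P: 12·1 + 11·0 + 13·2 = 38
X has the highest total.

X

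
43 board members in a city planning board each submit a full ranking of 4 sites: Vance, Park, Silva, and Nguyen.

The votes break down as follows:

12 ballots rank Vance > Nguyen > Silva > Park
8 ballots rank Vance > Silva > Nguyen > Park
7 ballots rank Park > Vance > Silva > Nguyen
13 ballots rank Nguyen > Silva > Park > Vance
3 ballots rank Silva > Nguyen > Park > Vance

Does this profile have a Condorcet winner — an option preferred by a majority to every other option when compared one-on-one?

No

Head-to-head results (43 voters total):
Vance vs Park: Park wins 23–20.
Vance vs Silva: Vance wins 27–16.
Vance vs Nguyen: Vance wins 27–16.
Park vs Silva: Silva wins 36–7.
Park vs Nguyen: Nguyen wins 36–7.
Silva vs Nguyen: Nguyen wins 25–18.
No candidate beats all others: Vance beats Silva beats Park beats Vance, a majority cycle.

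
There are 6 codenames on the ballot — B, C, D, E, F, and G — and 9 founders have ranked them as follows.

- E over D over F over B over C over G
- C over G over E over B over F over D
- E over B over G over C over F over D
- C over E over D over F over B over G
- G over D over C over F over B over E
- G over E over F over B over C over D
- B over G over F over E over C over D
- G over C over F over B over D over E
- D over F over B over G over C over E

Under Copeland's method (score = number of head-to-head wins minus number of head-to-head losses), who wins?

G

Pairwise results:
  B vs C: B wins 5–4.
  B vs D: B wins 5–4.
  B vs E: E wins 5–4.
  B vs F: F wins 6–3.
  B vs G: B wins 5–4.
  C vs D: C wins 6–3.
  C vs E: C wins 5–4.
  C vs F: C wins 5–4.
  C vs G: G wins 6–3.
  D vs E: E wins 6–3.
  D vs F: F wins 5–4.
  D vs G: G wins 6–3.
  E vs F: E wins 5–4.
  E vs G: G wins 6–3.
  F vs G: G wins 6–3.
Copeland scores (wins − losses):
  B: 3 − 2 = 1
  C: 3 − 2 = 1
  D: 0 − 5 = -5
  E: 3 − 2 = 1
  F: 2 − 3 = -1
  G: 4 − 1 = 3
G has the best Copeland score.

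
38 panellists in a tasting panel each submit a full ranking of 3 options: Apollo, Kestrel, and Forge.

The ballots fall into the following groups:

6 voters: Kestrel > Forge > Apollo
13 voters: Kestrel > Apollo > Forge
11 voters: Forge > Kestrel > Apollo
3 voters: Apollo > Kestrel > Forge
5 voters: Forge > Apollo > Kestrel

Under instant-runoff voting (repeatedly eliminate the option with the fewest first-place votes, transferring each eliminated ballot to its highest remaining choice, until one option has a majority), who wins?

Round 1: Kestrel 19, Forge 16, Apollo 3. Apollo has the fewest and is eliminated.
Round 2: Kestrel 22, Forge 16. Kestrel has a majority.

Kestrel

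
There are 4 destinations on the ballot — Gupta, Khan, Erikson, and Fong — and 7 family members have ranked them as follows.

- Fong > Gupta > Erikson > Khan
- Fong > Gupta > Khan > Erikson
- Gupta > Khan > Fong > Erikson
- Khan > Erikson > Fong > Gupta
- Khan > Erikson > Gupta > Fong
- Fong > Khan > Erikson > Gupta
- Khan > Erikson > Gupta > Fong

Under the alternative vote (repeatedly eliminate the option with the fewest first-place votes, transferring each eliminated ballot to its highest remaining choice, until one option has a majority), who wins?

Round 1: Khan 3, Fong 3, Gupta 1, Erikson 0. Erikson has the fewest and is eliminated.
Round 2: Khan 3, Fong 3, Gupta 1. Gupta has the fewest and is eliminated.
Round 3: Khan 4, Fong 3. Khan has a majority.

Khan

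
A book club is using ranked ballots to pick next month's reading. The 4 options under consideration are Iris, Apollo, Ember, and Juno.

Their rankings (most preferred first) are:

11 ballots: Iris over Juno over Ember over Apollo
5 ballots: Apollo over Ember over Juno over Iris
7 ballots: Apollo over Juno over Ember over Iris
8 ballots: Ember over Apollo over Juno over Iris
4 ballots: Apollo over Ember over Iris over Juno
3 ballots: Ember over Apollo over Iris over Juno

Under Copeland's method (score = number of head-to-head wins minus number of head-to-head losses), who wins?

Pairwise results:
  Iris vs Apollo: Apollo wins 27–11.
  Iris vs Ember: Ember wins 27–11.
  Iris vs Juno: Juno wins 20–18.
  Apollo vs Ember: Ember wins 22–16.
  Apollo vs Juno: Apollo wins 27–11.
  Ember vs Juno: Ember wins 20–18.
Copeland scores (wins − losses):
  Iris: 0 − 3 = -3
  Apollo: 2 − 1 = 1
  Ember: 3 − 0 = 3
  Juno: 1 − 2 = -1
Ember has the best Copeland score.

Ember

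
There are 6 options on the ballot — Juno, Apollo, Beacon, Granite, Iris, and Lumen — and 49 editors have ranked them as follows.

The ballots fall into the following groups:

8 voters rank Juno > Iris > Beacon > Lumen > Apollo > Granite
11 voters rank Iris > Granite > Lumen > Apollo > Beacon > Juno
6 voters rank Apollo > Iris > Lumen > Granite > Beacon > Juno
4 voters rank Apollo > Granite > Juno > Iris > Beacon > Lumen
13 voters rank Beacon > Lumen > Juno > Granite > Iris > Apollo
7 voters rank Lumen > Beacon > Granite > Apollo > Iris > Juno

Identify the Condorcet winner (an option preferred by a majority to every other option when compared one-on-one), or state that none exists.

None — there is no Condorcet winner

Head-to-head results (49 voters total):
Juno vs Apollo: Apollo wins 28–21.
Juno vs Beacon: Beacon wins 37–12.
Juno vs Granite: Granite wins 28–21.
Juno vs Iris: Juno wins 25–24.
Juno vs Lumen: Lumen wins 37–12.
Apollo vs Beacon: Beacon wins 28–21.
Apollo vs Granite: Granite wins 31–18.
Apollo vs Iris: Iris wins 32–17.
Apollo vs Lumen: Lumen wins 39–10.
Beacon vs Granite: Beacon wins 28–21.
Beacon vs Iris: Iris wins 29–20.
Beacon vs Lumen: Beacon wins 25–24.
Granite vs Iris: Iris wins 25–24.
Granite vs Lumen: Lumen wins 34–15.
Iris vs Lumen: Iris wins 29–20.
No candidate beats all others: Juno beats Iris beats Apollo beats Juno, a majority cycle.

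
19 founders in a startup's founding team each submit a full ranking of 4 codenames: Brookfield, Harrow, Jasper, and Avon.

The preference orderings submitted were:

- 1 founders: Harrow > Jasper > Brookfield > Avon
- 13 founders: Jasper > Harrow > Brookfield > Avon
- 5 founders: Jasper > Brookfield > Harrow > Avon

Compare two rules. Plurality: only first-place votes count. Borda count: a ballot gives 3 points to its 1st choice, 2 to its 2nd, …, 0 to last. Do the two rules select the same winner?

Plurality first-place counts: Brookfield 0, Harrow 1, Jasper 18, Avon 0 → Jasper.
Borda totals: Brookfield 24, Harrow 34, Jasper 56, Avon 0 → Jasper.
The two rules agree on Jasper.

Yes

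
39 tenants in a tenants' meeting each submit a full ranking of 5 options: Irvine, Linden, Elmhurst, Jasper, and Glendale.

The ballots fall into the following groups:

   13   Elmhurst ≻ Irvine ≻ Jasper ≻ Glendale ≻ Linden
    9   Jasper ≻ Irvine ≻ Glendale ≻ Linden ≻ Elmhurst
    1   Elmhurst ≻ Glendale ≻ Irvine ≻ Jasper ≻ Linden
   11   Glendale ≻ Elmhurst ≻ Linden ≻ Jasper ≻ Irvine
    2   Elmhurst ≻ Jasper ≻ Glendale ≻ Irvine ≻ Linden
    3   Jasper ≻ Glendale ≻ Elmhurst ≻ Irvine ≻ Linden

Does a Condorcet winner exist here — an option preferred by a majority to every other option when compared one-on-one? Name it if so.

Head-to-head results (39 voters total):
Irvine vs Linden: Irvine wins 28–11.
Irvine vs Elmhurst: Elmhurst wins 30–9.
Irvine vs Jasper: Jasper wins 25–14.
Irvine vs Glendale: Irvine wins 22–17.
Linden vs Elmhurst: Elmhurst wins 30–9.
Linden vs Jasper: Jasper wins 28–11.
Linden vs Glendale: Glendale wins 39–0.
Elmhurst vs Jasper: Elmhurst wins 27–12.
Elmhurst vs Glendale: Glendale wins 23–16.
Jasper vs Glendale: Jasper wins 27–12.
No candidate beats all others: Irvine beats Glendale beats Elmhurst beats Irvine, a majority cycle.

No Condorcet winner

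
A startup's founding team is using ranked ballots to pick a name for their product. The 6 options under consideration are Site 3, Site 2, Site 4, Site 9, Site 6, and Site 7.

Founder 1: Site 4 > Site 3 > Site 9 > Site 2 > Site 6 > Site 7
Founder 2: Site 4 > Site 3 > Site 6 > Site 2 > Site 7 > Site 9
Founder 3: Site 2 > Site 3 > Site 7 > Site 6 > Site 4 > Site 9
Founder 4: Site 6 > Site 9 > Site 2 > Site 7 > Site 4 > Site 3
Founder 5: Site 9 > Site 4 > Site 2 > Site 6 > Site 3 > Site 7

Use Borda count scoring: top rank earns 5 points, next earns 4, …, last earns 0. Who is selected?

Site 4

Borda scores:
  Site 3: 4 + 4 + 4 + 0 + 1 = 13
  Site 2: 2 + 2 + 5 + 3 + 3 = 15
  Site 4: 5 + 5 + 1 + 1 + 4 = 16
  Site 9: 3 + 0 + 0 + 4 + 5 = 12
  Site 6: 1 + 3 + 2 + 5 + 2 = 13
  Site 7: 0 + 1 + 3 + 2 + 0 = 6
Site 4 has the highest total.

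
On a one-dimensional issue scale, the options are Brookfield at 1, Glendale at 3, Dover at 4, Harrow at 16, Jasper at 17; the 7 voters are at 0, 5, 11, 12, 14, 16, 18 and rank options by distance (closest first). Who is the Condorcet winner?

Harrow

With single-peaked preferences on a line, the Condorcet winner is the candidate closest to the median voter.
The median voter (position 12) is closest to Harrow at 16.
Check: Harrow vs Brookfield — voters closer to Harrow: 5 of 7.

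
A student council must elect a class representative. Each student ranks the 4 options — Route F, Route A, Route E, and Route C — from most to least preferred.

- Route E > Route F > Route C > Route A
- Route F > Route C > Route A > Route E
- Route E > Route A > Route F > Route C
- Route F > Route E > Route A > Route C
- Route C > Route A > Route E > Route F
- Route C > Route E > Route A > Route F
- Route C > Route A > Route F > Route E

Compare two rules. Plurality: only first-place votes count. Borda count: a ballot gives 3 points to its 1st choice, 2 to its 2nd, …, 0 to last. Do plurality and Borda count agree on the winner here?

Yes

Plurality first-place counts: Route F 2, Route A 0, Route E 2, Route C 3 → Route C.
Borda totals: Route F 10, Route A 9, Route E 11, Route C 12 → Route C.
The two rules agree on Route C.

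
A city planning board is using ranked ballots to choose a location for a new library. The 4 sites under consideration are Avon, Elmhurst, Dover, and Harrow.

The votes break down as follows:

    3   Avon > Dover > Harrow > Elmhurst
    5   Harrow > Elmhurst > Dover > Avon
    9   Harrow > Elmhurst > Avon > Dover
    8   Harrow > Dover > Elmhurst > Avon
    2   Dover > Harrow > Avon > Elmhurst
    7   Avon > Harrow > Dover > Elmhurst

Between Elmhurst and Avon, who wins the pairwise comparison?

Elmhurst

Ballots ranking Elmhurst above Avon: 5+9+8 = 22.
Ballots ranking Avon above Elmhurst: 3+2+7 = 12.
Elmhurst wins the head-to-head, 22–12.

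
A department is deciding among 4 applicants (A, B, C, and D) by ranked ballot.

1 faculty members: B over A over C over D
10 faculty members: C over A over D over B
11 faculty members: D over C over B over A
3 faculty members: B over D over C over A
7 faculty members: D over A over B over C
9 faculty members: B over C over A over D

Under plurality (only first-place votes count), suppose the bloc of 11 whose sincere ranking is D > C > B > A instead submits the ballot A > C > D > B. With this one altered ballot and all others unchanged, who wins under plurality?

B

First-place totals with the altered ballot: A 11, B 13, C 10, D 7.
The switch changes the winner from D to B.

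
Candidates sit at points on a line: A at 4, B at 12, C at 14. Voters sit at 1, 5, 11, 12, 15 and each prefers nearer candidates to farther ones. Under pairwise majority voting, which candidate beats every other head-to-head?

B

With single-peaked preferences on a line, the Condorcet winner is the candidate closest to the median voter.
The median voter (position 11) is closest to B at 12.
Check: B vs C — voters closer to B: 4 of 5.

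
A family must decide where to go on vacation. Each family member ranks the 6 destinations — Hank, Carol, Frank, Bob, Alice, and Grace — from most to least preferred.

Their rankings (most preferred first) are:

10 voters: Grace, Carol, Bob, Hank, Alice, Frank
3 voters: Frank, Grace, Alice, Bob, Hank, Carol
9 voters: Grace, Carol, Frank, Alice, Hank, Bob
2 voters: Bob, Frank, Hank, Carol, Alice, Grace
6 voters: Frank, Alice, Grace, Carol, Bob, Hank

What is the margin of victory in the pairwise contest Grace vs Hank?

Ballots ranking Grace above Hank: 10+3+9+6 = 28.
Ballots ranking Hank above Grace: 2.
Grace wins 28–2, a margin of 26.

26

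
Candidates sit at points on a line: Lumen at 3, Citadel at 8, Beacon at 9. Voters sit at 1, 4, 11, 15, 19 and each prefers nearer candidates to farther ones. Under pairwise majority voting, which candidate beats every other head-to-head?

Beacon

With single-peaked preferences on a line, the Condorcet winner is the candidate closest to the median voter.
The median voter (position 11) is closest to Beacon at 9.
Check: Beacon vs Citadel — voters closer to Beacon: 3 of 5.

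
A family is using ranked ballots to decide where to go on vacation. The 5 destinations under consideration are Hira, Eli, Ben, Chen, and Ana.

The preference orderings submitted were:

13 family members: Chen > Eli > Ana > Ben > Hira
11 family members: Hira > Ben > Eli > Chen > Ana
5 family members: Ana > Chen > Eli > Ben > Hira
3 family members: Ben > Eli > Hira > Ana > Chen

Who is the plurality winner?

Chen

First-place vote totals:
  Hira: 11
  Eli: 0
  Ben: 3
  Chen: 13
  Ana: 5
Chen has the most first-place votes.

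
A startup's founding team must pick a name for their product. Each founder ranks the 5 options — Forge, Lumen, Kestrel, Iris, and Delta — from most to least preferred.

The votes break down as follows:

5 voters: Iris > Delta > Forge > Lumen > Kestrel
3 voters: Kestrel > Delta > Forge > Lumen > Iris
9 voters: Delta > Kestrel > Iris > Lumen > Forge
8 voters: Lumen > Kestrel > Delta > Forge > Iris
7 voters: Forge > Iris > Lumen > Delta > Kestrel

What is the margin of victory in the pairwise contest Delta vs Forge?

Ballots ranking Delta above Forge: 5+3+9+8 = 25.
Ballots ranking Forge above Delta: 7.
Delta wins 25–7, a margin of 18.

18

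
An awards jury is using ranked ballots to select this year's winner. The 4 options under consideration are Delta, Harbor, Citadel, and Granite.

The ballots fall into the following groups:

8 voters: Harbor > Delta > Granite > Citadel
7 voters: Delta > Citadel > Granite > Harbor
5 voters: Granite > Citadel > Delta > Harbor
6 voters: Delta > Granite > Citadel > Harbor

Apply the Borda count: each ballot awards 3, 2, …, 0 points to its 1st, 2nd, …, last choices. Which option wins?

Delta

Borda scores:
  Delta: 8·2 + 7·3 + 5·1 + 6·3 = 60
  Harbor: 8·3 + 7·0 + 5·0 + 6·0 = 24
  Citadel: 8·0 + 7·2 + 5·2 + 6·1 = 30
  Granite: 8·1 + 7·1 + 5·3 + 6·2 = 42
Delta has the highest total.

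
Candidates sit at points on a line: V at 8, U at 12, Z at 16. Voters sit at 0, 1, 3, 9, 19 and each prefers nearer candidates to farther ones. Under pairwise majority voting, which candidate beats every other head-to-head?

With single-peaked preferences on a line, the Condorcet winner is the candidate closest to the median voter.
The median voter (position 3) is closest to V at 8.
Check: V vs U — voters closer to V: 4 of 5.

V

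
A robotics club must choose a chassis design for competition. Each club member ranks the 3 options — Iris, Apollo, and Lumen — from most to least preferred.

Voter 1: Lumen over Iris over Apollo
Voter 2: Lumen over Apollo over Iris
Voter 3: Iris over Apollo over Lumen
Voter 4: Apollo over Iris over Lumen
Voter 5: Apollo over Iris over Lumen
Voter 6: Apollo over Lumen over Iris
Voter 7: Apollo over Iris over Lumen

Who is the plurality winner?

Apollo

First-place vote totals:
  Iris: 1
  Apollo: 4
  Lumen: 2
Apollo has the most first-place votes.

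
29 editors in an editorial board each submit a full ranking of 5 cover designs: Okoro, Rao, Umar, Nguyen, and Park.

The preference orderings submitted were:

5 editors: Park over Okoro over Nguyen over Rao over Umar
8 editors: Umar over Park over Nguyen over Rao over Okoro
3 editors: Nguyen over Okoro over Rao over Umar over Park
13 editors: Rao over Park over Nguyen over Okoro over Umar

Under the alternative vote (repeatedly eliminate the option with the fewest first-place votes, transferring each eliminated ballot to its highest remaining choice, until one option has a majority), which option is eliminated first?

Round 1: Rao 13, Umar 8, Park 5, Nguyen 3, Okoro 0. Okoro has the fewest and is eliminated.
Round 2: Rao 13, Umar 8, Park 5, Nguyen 3. Nguyen has the fewest and is eliminated.
Round 3: Rao 16, Umar 8, Park 5. Rao has a majority.

Okoro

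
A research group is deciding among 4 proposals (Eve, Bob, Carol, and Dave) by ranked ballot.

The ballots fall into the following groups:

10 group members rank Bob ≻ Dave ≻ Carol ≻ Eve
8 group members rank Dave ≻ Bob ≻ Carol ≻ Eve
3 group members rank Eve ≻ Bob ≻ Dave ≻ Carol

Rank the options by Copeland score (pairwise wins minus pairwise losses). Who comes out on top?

Bob

Pairwise results:
  Eve vs Bob: Bob wins 18–3.
  Eve vs Carol: Carol wins 18–3.
  Eve vs Dave: Dave wins 18–3.
  Bob vs Carol: Bob wins 21–0.
  Bob vs Dave: Bob wins 13–8.
  Carol vs Dave: Dave wins 21–0.
Copeland scores (wins − losses):
  Eve: 0 − 3 = -3
  Bob: 3 − 0 = 3
  Carol: 1 − 2 = -1
  Dave: 2 − 1 = 1
Bob has the best Copeland score.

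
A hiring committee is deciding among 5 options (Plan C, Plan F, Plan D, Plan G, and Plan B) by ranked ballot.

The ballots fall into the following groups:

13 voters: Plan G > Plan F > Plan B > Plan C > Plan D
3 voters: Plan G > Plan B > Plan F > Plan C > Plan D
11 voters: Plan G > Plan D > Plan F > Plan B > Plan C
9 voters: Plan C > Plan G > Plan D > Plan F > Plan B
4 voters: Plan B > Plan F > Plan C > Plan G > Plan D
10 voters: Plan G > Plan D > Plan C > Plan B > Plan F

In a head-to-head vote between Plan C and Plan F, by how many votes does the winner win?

12

Ballots ranking Plan C above Plan F: 9+10 = 19.
Ballots ranking Plan F above Plan C: 13+3+11+4 = 31.
Plan F wins 31–19, a margin of 12.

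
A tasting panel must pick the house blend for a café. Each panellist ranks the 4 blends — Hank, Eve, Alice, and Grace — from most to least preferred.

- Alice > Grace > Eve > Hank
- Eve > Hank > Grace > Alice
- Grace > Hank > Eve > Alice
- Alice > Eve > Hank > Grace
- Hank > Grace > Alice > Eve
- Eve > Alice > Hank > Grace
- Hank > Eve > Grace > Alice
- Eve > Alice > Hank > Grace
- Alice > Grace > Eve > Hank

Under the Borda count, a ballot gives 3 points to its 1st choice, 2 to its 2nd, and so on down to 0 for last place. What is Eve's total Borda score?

Borda scores:
  Hank: 0 + 2 + 2 + 1 + 3 + 1 + 3 + 1 + 0 = 13
  Eve: 1 + 3 + 1 + 2 + 0 + 3 + 2 + 3 + 1 = 16
  Alice: 3 + 0 + 0 + 3 + 1 + 2 + 0 + 2 + 3 = 14
  Grace: 2 + 1 + 3 + 0 + 2 + 0 + 1 + 0 + 2 = 11

16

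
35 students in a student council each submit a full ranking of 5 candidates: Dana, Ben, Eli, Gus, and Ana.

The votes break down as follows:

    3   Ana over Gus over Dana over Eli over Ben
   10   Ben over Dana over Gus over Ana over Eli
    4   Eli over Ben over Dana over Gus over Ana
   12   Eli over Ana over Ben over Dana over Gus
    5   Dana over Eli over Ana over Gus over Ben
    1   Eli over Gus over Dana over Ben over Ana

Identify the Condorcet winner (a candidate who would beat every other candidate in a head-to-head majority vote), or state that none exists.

Head-to-head results (35 voters total):
Dana vs Ben: Ben wins 26–9.
Dana vs Eli: Dana wins 18–17.
Dana vs Gus: Dana wins 31–4.
Dana vs Ana: Dana wins 20–15.
Ben vs Eli: Eli wins 25–10.
Ben vs Gus: Ben wins 26–9.
Ben vs Ana: Ana wins 20–15.
Eli vs Gus: Eli wins 22–13.
Eli vs Ana: Eli wins 22–13.
Gus vs Ana: Ana wins 20–15.
No candidate beats all others: Dana beats Eli beats Ben beats Dana, a majority cycle.

None — there is no Condorcet winner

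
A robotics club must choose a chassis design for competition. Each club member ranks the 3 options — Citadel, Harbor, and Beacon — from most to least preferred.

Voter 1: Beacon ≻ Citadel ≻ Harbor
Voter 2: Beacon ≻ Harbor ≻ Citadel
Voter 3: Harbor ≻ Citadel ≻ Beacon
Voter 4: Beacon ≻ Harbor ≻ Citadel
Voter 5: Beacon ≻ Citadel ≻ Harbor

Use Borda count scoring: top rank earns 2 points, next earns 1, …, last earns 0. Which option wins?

Beacon

Borda scores:
  Citadel: 1 + 0 + 1 + 0 + 1 = 3
  Harbor: 0 + 1 + 2 + 1 + 0 = 4
  Beacon: 2 + 2 + 0 + 2 + 2 = 8
Beacon has the highest total.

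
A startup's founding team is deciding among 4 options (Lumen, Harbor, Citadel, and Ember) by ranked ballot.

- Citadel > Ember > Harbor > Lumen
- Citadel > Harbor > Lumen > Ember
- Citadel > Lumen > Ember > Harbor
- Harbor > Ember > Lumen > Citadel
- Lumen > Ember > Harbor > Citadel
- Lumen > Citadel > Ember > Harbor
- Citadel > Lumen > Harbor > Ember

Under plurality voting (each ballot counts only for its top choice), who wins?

First-place vote totals:
  Lumen: 2
  Harbor: 1
  Citadel: 4
  Ember: 0
Citadel has the most first-place votes.

Citadel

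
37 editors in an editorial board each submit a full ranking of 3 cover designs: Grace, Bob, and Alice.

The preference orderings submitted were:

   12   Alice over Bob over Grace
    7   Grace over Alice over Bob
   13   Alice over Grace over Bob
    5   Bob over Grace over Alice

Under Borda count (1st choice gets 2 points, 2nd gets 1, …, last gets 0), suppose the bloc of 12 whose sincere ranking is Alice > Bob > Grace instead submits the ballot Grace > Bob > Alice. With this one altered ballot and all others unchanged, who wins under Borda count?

Grace

Borda totals with the altered ballot: Grace 56, Bob 22, Alice 33.
The switch changes the winner from Alice to Grace.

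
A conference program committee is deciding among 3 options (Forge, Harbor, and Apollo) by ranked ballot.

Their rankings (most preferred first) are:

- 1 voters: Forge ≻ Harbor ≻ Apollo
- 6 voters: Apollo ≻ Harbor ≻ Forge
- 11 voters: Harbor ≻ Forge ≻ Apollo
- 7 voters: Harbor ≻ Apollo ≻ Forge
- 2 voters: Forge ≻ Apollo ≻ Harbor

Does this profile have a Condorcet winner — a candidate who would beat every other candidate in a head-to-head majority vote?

Head-to-head results (27 voters total):
Forge vs Harbor: Harbor wins 24–3.
Forge vs Apollo: Forge wins 14–13.
Harbor vs Apollo: Harbor wins 19–8.
Harbor beats each rival — Forge (24–3), Apollo (19–8) — so Harbor is the Condorcet winner.

Yes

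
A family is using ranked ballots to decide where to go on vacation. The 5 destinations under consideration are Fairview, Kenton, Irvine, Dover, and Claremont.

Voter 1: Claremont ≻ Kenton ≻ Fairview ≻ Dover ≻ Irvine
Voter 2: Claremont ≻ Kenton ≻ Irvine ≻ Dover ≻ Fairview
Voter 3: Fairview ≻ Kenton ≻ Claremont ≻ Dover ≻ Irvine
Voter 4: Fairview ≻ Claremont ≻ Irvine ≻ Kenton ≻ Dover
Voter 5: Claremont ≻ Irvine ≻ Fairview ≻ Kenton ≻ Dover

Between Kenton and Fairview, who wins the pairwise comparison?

Fairview

Ballots ranking Kenton above Fairview: 2.
Ballots ranking Fairview above Kenton: 3.
Fairview wins the head-to-head, 3–2.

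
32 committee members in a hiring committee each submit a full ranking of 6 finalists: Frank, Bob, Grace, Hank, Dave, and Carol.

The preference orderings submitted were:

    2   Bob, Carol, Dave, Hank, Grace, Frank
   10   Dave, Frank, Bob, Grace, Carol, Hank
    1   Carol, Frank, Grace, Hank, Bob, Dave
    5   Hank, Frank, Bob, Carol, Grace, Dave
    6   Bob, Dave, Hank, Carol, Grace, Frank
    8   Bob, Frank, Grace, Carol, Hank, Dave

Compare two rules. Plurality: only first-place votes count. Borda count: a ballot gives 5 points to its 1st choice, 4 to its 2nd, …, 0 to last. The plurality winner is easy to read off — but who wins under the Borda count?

Bob

Plurality first-place counts: Frank 0, Bob 16, Grace 0, Hank 5, Dave 10, Carol 1 → Bob.
Borda totals: Frank 96, Bob 126, Grace 60, Hank 57, Dave 80, Carol 61 → Bob.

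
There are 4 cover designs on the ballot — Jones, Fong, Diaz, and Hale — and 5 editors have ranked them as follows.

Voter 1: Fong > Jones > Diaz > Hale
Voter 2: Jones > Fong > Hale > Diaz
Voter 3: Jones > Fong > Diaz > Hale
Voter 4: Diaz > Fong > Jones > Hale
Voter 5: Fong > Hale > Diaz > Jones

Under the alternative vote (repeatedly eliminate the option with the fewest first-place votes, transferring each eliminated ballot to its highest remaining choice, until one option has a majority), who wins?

Fong

Round 1: Jones 2, Fong 2, Diaz 1, Hale 0. Hale has the fewest and is eliminated.
Round 2: Jones 2, Fong 2, Diaz 1. Diaz has the fewest and is eliminated.
Round 3: Fong 3, Jones 2. Fong has a majority.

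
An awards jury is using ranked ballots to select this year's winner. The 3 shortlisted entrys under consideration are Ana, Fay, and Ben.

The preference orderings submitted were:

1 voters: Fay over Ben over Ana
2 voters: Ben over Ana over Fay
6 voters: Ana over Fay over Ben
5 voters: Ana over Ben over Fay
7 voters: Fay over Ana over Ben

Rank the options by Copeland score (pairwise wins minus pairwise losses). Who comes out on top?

Ana

Pairwise results:
  Ana vs Fay: Ana wins 13–8.
  Ana vs Ben: Ana wins 18–3.
  Fay vs Ben: Fay wins 14–7.
Copeland scores (wins − losses):
  Ana: 2 − 0 = 2
  Fay: 1 − 1 = 0
  Ben: 0 − 2 = -2
Ana has the best Copeland score.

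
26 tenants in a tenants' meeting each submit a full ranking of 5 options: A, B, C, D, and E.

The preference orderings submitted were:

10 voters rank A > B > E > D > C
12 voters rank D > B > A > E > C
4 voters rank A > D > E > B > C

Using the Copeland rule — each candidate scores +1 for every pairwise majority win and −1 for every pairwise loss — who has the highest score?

A

Pairwise results:
  A vs B: A wins 14–12.
  A vs C: A wins 26–0.
  A vs D: A wins 14–12.
  A vs E: A wins 26–0.
  B vs C: B wins 26–0.
  B vs D: D wins 16–10.
  B vs E: B wins 22–4.
  C vs D: D wins 26–0.
  C vs E: E wins 26–0.
  D vs E: D wins 16–10.
Copeland scores (wins − losses):
  A: 4 − 0 = 4
  B: 2 − 2 = 0
  C: 0 − 4 = -4
  D: 3 − 1 = 2
  E: 1 − 3 = -2
A has the best Copeland score.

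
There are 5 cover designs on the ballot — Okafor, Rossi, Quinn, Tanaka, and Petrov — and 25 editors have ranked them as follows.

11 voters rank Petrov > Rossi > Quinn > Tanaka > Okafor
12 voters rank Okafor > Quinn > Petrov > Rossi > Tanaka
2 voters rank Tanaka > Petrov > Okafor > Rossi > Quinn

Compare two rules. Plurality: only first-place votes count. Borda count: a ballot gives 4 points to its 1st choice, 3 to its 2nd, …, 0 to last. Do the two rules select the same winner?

Plurality first-place counts: Okafor 12, Rossi 0, Quinn 0, Tanaka 2, Petrov 11 → Okafor.
Borda totals: Okafor 52, Rossi 47, Quinn 58, Tanaka 19, Petrov 74 → Petrov.
The two rules disagree: plurality picks Okafor, Borda picks Petrov.

No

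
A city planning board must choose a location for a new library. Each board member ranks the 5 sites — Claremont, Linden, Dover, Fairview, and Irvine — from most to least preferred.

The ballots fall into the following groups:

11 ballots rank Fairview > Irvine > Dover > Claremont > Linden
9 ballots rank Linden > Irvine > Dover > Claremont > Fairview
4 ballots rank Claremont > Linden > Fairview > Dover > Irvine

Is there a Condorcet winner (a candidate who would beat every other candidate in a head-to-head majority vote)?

Head-to-head results (24 voters total):
Claremont vs Linden: Claremont wins 15–9.
Claremont vs Dover: Dover wins 20–4.
Claremont vs Fairview: Claremont wins 13–11.
Claremont vs Irvine: Irvine wins 20–4.
Linden vs Dover: Linden wins 13–11.
Linden vs Fairview: Linden wins 13–11.
Linden vs Irvine: Linden wins 13–11.
Dover vs Fairview: Fairview wins 15–9.
Dover vs Irvine: Irvine wins 20–4.
Fairview vs Irvine: Fairview wins 15–9.
No candidate beats all others: Claremont beats Linden beats Dover beats Claremont, a majority cycle.

No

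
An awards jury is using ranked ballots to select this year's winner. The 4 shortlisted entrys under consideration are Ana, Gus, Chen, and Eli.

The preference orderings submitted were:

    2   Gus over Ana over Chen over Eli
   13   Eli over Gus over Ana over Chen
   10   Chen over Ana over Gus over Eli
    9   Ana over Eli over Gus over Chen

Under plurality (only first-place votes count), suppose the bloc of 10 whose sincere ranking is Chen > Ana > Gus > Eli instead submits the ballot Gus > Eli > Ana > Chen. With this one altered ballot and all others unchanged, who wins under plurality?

First-place totals with the altered ballot: Ana 9, Gus 12, Chen 0, Eli 13.
The winner is unchanged: still Eli.

Eli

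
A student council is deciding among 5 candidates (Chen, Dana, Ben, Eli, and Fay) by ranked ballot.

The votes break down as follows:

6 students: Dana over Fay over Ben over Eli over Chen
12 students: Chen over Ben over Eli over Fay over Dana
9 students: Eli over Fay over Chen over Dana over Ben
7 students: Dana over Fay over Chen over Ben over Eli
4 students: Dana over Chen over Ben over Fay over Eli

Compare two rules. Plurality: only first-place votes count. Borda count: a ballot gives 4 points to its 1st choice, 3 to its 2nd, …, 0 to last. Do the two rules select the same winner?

Plurality first-place counts: Chen 12, Dana 17, Ben 0, Eli 9, Fay 0 → Dana.
Borda totals: Chen 92, Dana 77, Ben 63, Eli 66, Fay 82 → Chen.
The two rules disagree: plurality picks Dana, Borda picks Chen.

No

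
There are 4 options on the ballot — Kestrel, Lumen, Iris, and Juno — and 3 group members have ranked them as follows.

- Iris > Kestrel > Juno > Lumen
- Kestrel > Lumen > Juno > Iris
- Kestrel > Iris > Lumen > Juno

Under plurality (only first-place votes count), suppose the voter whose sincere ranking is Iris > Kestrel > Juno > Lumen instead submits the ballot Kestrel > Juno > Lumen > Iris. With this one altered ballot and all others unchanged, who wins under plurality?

First-place totals with the altered ballot: Kestrel 3, Lumen 0, Iris 0, Juno 0.
The winner is unchanged: still Kestrel.

Kestrel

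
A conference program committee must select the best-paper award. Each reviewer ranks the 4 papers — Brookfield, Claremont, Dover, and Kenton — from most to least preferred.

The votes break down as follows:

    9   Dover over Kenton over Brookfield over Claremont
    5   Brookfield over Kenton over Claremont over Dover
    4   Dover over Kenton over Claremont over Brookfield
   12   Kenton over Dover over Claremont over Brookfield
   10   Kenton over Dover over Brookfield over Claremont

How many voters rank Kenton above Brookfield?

35

Ballots ranking Kenton above Brookfield: 9+4+12+10 = 35.
Ballots ranking Brookfield above Kenton: 5.
So 35 of 40 voters prefer Kenton to Brookfield.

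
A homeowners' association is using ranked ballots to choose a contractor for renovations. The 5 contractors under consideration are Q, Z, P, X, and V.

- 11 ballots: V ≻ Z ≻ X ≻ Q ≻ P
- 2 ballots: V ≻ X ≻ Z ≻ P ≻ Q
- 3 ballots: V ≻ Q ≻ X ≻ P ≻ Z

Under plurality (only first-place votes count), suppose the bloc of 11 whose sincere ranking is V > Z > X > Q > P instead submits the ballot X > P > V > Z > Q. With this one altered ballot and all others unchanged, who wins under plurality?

X

First-place totals with the altered ballot: Q 0, Z 0, P 0, X 11, V 5.
The switch changes the winner from V to X.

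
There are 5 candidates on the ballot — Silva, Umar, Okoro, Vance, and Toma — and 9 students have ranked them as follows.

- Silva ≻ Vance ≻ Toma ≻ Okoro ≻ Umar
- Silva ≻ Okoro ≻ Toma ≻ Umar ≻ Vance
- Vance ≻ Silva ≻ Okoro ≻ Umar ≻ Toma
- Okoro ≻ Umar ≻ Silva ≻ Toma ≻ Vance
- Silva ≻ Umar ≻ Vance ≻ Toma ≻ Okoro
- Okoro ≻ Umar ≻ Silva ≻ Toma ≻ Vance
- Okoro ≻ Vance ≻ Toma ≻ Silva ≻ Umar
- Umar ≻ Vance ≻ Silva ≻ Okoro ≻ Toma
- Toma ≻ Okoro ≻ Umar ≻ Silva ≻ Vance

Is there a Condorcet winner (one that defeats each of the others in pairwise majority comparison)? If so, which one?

Silva

Head-to-head results (9 voters total):
Silva vs Umar: Silva wins 5–4.
Silva vs Okoro: Silva wins 5–4.
Silva vs Vance: Silva wins 6–3.
Silva vs Toma: Silva wins 7–2.
Umar vs Okoro: Okoro wins 7–2.
Umar vs Vance: Umar wins 6–3.
Umar vs Toma: Umar wins 5–4.
Okoro vs Vance: Okoro wins 5–4.
Okoro vs Toma: Okoro wins 6–3.
Vance vs Toma: Vance wins 5–4.
Silva beats each rival — Umar (5–4), Okoro (5–4), Vance (6–3), Toma (7–2) — so Silva is the Condorcet winner.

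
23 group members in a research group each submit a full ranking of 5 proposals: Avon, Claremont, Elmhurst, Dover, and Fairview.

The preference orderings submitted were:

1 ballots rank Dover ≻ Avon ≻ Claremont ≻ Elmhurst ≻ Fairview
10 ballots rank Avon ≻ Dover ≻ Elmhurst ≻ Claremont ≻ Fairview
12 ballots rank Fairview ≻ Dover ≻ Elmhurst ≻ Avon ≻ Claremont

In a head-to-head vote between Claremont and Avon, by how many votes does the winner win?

23

Ballots ranking Claremont above Avon: 0.
Ballots ranking Avon above Claremont: 1+10+12 = 23.
Avon wins 23–0, a margin of 23.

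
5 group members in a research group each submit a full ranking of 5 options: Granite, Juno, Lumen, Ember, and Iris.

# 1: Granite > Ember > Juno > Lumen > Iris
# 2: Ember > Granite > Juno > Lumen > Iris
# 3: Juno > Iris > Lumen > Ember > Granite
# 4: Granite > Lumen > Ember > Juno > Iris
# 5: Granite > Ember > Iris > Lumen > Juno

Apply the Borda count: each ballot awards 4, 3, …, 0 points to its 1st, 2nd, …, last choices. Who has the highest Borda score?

Granite

Borda scores:
  Granite: 4 + 3 + 0 + 4 + 4 = 15
  Juno: 2 + 2 + 4 + 1 + 0 = 9
  Lumen: 1 + 1 + 2 + 3 + 1 = 8
  Ember: 3 + 4 + 1 + 2 + 3 = 13
  Iris: 0 + 0 + 3 + 0 + 2 = 5
Granite has the highest total.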